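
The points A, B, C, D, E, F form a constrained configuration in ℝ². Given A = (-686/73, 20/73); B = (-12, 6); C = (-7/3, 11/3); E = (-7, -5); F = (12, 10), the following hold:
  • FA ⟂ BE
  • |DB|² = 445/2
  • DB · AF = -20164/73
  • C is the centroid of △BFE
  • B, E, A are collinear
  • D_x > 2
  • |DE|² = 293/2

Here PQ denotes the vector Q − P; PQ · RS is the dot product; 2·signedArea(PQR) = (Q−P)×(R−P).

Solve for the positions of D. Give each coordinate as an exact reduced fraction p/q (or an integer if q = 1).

1. D_x = 5/2  [line -1562/73·x + -710/73·y + 5680/73 = 0 ∩ |DB|² = 445/2]
2. D_y = 5/2  [line -1562/73·x + -710/73·y + 5680/73 = 0 ∩ |DB|² = 445/2]
   → D = (5/2, 5/2)

D = (5/2, 5/2)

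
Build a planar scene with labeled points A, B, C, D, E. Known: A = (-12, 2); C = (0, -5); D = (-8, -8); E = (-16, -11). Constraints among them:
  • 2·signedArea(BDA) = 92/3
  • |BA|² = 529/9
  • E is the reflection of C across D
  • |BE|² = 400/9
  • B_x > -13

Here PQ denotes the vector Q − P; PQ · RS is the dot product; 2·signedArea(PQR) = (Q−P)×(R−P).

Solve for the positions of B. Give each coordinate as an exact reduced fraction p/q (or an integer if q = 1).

B = (-12, -17/3)

1. B_x = -12  [line -10·x + -4·y + -428/3 = 0 ∩ |BA|² = 529/9]
2. B_y = -17/3  [line -10·x + -4·y + -428/3 = 0 ∩ |BA|² = 529/9]
   → B = (-12, -17/3)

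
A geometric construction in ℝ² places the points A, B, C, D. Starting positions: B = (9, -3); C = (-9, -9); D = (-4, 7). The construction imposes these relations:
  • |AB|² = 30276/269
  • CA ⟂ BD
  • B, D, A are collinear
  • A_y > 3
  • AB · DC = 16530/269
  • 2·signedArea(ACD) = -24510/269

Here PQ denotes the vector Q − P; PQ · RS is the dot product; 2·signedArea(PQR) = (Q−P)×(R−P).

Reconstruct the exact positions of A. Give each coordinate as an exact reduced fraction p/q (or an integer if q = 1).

1. A_x = 159/269  [B, D, A are collinear ∩ CA ⟂ BD]
2. A_y = 933/269  [B, D, A are collinear ∩ CA ⟂ BD]
   → A = (159/269, 933/269)

A = (159/269, 933/269)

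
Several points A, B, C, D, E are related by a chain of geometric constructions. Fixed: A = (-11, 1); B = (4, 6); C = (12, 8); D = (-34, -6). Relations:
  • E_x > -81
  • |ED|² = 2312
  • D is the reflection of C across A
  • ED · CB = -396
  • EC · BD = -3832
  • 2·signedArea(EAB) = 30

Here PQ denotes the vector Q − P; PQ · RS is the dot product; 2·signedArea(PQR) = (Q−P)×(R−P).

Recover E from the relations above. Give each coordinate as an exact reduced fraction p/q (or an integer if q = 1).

E = (-80, -20)

1. E_x = -80  [EC · BD = -3832 ∩ 2·signedArea(EAB) = 30]
2. E_y = -20  [EC · BD = -3832 ∩ 2·signedArea(EAB) = 30]
   → E = (-80, -20)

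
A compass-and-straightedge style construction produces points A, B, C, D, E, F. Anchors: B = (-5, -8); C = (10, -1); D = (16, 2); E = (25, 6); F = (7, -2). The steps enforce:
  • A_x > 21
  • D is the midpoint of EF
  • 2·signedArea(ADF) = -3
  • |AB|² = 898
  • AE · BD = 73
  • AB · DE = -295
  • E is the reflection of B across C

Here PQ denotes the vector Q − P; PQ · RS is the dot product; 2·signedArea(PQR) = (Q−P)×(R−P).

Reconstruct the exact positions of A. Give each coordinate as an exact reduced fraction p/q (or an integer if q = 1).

A = (22, 5)

1. A_x = 22  [AE · BD = 73 ∩ 2·signedArea(ADF) = -3]
2. A_y = 5  [AE · BD = 73 ∩ 2·signedArea(ADF) = -3]
   → A = (22, 5)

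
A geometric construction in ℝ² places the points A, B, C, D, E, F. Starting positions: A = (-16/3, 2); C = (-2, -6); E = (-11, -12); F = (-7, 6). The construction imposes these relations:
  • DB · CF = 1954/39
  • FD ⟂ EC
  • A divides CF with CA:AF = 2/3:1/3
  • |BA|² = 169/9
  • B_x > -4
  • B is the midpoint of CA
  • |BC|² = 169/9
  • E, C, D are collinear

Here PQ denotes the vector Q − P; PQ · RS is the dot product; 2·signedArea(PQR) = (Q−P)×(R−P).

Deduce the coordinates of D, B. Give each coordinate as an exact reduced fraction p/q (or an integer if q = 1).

B = (-11/3, -2)
D = (1/13, -60/13)

1. D_x = 1/13  [E, C, D are collinear ∩ FD ⟂ EC]
2. D_y = -60/13  [E, C, D are collinear ∩ FD ⟂ EC]
   → D = (1/13, -60/13)
3. B_x = -11/3  [B is the midpoint of CA]
4. B_y = -2  [B is the midpoint of CA]
   → B = (-11/3, -2)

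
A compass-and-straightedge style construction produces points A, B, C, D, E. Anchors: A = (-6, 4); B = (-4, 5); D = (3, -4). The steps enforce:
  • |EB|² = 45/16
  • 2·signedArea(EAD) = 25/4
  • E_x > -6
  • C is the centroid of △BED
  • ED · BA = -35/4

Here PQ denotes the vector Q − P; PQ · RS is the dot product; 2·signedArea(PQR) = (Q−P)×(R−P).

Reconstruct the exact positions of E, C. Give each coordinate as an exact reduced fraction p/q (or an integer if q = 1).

C = (-13/6, 7/4)
E = (-11/2, 17/4)

1. E_x = -11/2  [ED · BA = -35/4 ∩ 2·signedArea(EAD) = 25/4]
2. E_y = 17/4  [ED · BA = -35/4 ∩ 2·signedArea(EAD) = 25/4]
   → E = (-11/2, 17/4)
3. C_x = -13/6  [C is the centroid of △BED]
4. C_y = 7/4  [C is the centroid of △BED]
   → C = (-13/6, 7/4)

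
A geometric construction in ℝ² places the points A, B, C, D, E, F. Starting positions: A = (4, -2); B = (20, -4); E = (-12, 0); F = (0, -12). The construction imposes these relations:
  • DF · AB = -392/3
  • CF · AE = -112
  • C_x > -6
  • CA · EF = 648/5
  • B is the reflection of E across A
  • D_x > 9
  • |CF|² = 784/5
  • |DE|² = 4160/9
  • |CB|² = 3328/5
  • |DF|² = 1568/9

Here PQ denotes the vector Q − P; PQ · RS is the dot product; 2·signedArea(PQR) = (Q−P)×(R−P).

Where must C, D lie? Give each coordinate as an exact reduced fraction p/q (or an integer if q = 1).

1. C_x = -28/5  [CA · EF = 648/5 ∩ CF · AE = -112]
2. C_y = -4/5  [CA · EF = 648/5 ∩ CF · AE = -112]
   → C = (-28/5, -4/5)
3. D_x = 28/3  [line -16·x + 2·y + 464/3 = 0 ∩ |DF|² = 1568/9]
4. D_y = -8/3  [line -16·x + 2·y + 464/3 = 0 ∩ |DF|² = 1568/9]
   → D = (28/3, -8/3)

C = (-28/5, -4/5)
D = (28/3, -8/3)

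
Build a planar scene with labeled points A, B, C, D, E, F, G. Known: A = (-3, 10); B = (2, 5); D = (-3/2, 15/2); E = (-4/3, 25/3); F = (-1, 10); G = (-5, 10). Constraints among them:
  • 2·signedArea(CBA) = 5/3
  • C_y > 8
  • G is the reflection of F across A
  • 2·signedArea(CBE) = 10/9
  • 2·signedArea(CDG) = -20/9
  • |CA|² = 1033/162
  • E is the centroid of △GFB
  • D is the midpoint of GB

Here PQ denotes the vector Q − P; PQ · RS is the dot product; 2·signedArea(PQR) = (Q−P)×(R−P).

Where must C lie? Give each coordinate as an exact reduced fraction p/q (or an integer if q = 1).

1. C_x = -25/18  [2·signedArea(CBA) = 5/3 ∩ 2·signedArea(CDG) = -20/9]
2. C_y = 145/18  [2·signedArea(CBA) = 5/3 ∩ 2·signedArea(CDG) = -20/9]
   → C = (-25/18, 145/18)

C = (-25/18, 145/18)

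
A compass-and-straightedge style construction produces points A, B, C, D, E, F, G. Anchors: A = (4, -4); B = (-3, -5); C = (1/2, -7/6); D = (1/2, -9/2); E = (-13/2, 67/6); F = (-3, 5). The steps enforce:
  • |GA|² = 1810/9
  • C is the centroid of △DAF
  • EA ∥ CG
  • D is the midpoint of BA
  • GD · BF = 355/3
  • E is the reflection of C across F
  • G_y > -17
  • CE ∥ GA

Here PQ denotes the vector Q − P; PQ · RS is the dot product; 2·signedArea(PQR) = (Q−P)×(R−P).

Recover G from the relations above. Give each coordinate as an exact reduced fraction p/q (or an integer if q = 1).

1. G_x = 11  [CE ∥ GA ∩ EA ∥ CG]
2. G_y = -49/3  [CE ∥ GA ∩ EA ∥ CG]
   → G = (11, -49/3)

G = (11, -49/3)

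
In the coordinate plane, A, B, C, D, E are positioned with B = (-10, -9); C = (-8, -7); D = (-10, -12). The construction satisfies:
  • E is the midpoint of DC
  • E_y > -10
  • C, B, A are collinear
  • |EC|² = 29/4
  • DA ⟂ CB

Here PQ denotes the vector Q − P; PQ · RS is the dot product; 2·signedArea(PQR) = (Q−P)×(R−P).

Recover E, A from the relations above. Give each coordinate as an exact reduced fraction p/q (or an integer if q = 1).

A = (-23/2, -21/2)
E = (-9, -19/2)

1. E_x = -9  [E is the midpoint of DC]
2. E_y = -19/2  [E is the midpoint of DC]
   → E = (-9, -19/2)
3. A_x = -23/2  [C, B, A are collinear ∩ DA ⟂ CB]
4. A_y = -21/2  [C, B, A are collinear ∩ DA ⟂ CB]
   → A = (-23/2, -21/2)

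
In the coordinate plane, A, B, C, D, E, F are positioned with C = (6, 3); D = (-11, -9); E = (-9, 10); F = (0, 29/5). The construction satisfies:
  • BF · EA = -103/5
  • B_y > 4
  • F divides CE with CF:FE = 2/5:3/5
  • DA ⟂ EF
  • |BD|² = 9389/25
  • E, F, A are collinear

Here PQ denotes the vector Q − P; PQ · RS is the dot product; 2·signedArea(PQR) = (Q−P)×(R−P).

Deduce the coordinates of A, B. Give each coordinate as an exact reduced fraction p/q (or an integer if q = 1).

A = (-921/274, 2019/274)
B = (3, 22/5)

1. A_x = -921/274  [E, F, A are collinear ∩ DA ⟂ EF]
2. A_y = 2019/274  [E, F, A are collinear ∩ DA ⟂ EF]
   → A = (-921/274, 2019/274)
3. B_x = 3  [line -1545/274·x + 721/274·y + 7313/1370 = 0 ∩ |BD|² = 9389/25]
4. B_y = 22/5  [line -1545/274·x + 721/274·y + 7313/1370 = 0 ∩ |BD|² = 9389/25]
   → B = (3, 22/5)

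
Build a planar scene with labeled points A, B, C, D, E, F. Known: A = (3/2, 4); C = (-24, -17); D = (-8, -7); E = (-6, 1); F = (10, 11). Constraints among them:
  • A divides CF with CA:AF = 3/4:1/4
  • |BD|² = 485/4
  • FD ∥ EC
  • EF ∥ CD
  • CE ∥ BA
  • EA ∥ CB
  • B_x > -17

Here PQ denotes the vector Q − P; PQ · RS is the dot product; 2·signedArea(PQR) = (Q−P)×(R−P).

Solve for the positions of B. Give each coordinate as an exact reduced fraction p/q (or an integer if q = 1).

1. B_x = -33/2  [CE ∥ BA ∩ EA ∥ CB]
2. B_y = -14  [CE ∥ BA ∩ EA ∥ CB]
   → B = (-33/2, -14)

B = (-33/2, -14)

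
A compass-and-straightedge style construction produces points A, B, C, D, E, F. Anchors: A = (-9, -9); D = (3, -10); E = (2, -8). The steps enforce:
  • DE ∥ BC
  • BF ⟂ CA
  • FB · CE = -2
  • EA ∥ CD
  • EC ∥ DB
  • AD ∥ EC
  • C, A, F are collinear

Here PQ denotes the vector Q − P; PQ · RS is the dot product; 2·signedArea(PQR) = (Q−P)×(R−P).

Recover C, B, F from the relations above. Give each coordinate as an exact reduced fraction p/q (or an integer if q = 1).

1. C_x = 14  [EA ∥ CD ∩ AD ∥ EC]
2. C_y = -9  [EA ∥ CD ∩ AD ∥ EC]
   → C = (14, -9)
3. B_x = 15  [DE ∥ BC ∩ EC ∥ DB]
4. B_y = -11  [DE ∥ BC ∩ EC ∥ DB]
   → B = (15, -11)
5. F_x = 15  [C, A, F are collinear ∩ BF ⟂ CA]
6. F_y = -9  [C, A, F are collinear ∩ BF ⟂ CA]
   → F = (15, -9)

B = (15, -11)
C = (14, -9)
F = (15, -9)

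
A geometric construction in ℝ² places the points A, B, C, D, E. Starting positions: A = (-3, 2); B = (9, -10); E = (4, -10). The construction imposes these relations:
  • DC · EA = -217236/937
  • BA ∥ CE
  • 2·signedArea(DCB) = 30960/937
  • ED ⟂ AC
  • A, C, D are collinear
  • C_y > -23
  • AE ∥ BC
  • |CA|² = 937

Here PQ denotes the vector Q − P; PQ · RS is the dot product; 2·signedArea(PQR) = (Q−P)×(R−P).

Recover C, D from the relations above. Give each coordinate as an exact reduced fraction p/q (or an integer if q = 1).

C = (16, -22)
D = (5188/937, -8230/937)

1. C_x = 16  [BA ∥ CE ∩ AE ∥ BC]
2. C_y = -22  [BA ∥ CE ∩ AE ∥ BC]
   → C = (16, -22)
3. D_x = 5188/937  [A, C, D are collinear ∩ ED ⟂ AC]
4. D_y = -8230/937  [A, C, D are collinear ∩ ED ⟂ AC]
   → D = (5188/937, -8230/937)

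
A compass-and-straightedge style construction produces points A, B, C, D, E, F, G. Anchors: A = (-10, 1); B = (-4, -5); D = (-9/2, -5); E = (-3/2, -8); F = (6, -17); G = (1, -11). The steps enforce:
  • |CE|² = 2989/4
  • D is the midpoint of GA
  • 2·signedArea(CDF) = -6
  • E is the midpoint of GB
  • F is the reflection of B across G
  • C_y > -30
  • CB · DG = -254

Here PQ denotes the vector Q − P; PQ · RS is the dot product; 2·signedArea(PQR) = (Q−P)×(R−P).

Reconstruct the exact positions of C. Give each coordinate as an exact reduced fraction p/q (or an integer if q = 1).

1. C_x = 16  [2·signedArea(CDF) = -6 ∩ CB · DG = -254]
2. C_y = -29  [2·signedArea(CDF) = -6 ∩ CB · DG = -254]
   → C = (16, -29)

C = (16, -29)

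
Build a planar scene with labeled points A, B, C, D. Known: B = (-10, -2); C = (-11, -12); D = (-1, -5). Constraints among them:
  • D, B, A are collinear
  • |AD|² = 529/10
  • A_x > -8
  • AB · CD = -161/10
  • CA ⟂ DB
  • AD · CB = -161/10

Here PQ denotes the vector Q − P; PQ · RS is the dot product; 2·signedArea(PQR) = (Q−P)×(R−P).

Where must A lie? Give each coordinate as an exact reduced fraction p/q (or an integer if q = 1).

1. A_x = -79/10  [D, B, A are collinear ∩ CA ⟂ DB]
2. A_y = -27/10  [D, B, A are collinear ∩ CA ⟂ DB]
   → A = (-79/10, -27/10)

A = (-79/10, -27/10)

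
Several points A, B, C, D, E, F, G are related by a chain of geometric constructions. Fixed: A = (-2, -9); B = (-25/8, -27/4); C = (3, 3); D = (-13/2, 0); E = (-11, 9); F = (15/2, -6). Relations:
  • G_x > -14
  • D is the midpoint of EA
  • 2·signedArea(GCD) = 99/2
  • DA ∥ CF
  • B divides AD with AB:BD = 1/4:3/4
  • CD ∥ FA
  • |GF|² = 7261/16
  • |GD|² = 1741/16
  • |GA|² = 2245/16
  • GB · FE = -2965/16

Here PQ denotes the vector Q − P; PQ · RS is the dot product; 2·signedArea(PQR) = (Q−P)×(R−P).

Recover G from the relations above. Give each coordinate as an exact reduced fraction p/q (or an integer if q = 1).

1. G_x = -55/4  [GB · FE = -2965/16 ∩ 2·signedArea(GCD) = 99/2]
2. G_y = -15/2  [GB · FE = -2965/16 ∩ 2·signedArea(GCD) = 99/2]
   → G = (-55/4, -15/2)

G = (-55/4, -15/2)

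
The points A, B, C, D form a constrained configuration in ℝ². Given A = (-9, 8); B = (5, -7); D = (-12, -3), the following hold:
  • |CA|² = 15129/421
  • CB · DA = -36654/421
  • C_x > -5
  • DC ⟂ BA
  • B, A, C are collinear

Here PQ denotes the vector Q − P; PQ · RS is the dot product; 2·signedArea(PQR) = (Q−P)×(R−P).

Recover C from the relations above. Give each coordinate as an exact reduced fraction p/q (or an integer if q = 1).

C = (-2067/421, 1523/421)

1. C_x = -2067/421  [B, A, C are collinear ∩ DC ⟂ BA]
2. C_y = 1523/421  [B, A, C are collinear ∩ DC ⟂ BA]
   → C = (-2067/421, 1523/421)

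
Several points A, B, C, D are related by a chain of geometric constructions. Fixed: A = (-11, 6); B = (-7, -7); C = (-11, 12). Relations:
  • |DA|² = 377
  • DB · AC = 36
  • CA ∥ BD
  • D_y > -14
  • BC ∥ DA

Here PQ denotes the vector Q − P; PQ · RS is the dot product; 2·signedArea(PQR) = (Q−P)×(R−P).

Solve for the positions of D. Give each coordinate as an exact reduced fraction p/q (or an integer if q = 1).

1. D_x = -7  [BC ∥ DA ∩ CA ∥ BD]
2. D_y = -13  [BC ∥ DA ∩ CA ∥ BD]
   → D = (-7, -13)

D = (-7, -13)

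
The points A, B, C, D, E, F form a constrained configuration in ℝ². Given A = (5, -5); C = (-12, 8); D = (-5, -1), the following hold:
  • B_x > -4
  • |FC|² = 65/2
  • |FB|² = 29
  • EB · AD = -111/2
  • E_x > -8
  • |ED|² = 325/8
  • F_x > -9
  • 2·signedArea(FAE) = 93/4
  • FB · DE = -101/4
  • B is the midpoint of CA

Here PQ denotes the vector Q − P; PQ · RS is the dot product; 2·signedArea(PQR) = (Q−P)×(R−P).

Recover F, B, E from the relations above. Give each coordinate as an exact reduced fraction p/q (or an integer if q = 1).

B = (-7/2, 3/2)
E = (-31/4, 19/4)
F = (-17/2, 7/2)

1. B_x = -7/2  [B is the midpoint of CA]
2. B_y = 3/2  [B is the midpoint of CA]
   → B = (-7/2, 3/2)
3. E_x = -31/4  [line 10·x + -4·y + 193/2 = 0 ∩ |ED|² = 325/8]
4. E_y = 19/4  [line 10·x + -4·y + 193/2 = 0 ∩ |ED|² = 325/8]
   → E = (-31/4, 19/4)
5. F_x = -17/2  [FB · DE = -101/4 ∩ 2·signedArea(FAE) = 93/4]
6. F_y = 7/2  [FB · DE = -101/4 ∩ 2·signedArea(FAE) = 93/4]
   → F = (-17/2, 7/2)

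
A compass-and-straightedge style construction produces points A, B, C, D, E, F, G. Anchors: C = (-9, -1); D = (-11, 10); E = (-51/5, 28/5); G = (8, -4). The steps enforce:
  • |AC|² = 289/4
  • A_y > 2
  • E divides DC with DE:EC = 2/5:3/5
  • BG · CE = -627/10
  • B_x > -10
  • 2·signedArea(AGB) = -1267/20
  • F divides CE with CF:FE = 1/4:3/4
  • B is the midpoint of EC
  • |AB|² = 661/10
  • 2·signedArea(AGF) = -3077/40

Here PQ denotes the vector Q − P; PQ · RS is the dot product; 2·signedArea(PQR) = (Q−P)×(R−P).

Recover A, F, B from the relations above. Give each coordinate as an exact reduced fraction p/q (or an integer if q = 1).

1. F_x = -93/10  [F divides CE with CF:FE = 1/4:3/4]
2. F_y = 13/20  [F divides CE with CF:FE = 1/4:3/4]
   → F = (-93/10, 13/20)
3. B_x = -48/5  [B is the midpoint of EC]
4. B_y = 23/10  [B is the midpoint of EC]
   → B = (-48/5, 23/10)
5. A_x = -3/2  [2·signedArea(AGB) = -1267/20 ∩ 2·signedArea(AGF) = -3077/40]
6. A_y = 3  [2·signedArea(AGB) = -1267/20 ∩ 2·signedArea(AGF) = -3077/40]
   → A = (-3/2, 3)

A = (-3/2, 3)
B = (-48/5, 23/10)
F = (-93/10, 13/20)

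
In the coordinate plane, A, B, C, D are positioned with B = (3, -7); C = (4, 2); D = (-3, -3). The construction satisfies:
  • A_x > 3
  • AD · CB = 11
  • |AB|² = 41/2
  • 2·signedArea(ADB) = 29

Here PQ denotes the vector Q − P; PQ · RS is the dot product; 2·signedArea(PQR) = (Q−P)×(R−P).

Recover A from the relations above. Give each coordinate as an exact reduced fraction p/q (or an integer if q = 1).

A = (7/2, -5/2)

1. A_x = 7/2  [2·signedArea(ADB) = 29 ∩ AD · CB = 11]
2. A_y = -5/2  [2·signedArea(ADB) = 29 ∩ AD · CB = 11]
   → A = (7/2, -5/2)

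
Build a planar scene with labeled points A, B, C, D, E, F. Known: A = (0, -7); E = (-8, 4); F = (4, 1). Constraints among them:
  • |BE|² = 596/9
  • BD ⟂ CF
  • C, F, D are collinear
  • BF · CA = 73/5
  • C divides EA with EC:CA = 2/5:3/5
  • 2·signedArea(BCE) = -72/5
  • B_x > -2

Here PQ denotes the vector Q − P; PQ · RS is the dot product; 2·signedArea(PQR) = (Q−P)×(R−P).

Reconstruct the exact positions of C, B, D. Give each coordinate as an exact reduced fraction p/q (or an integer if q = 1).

B = (-4/3, -2/3)
C = (-24/5, -2/5)
D = (-8696/5955, 782/5955)

1. C_x = -24/5  [C divides EA with EC:CA = 2/5:3/5]
2. C_y = -2/5  [C divides EA with EC:CA = 2/5:3/5]
   → C = (-24/5, -2/5)
3. B_x = -4/3  [2·signedArea(BCE) = -72/5 ∩ BF · CA = 73/5]
4. B_y = -2/3  [2·signedArea(BCE) = -72/5 ∩ BF · CA = 73/5]
   → B = (-4/3, -2/3)
5. D_x = -8696/5955  [C, F, D are collinear ∩ BD ⟂ CF]
6. D_y = 782/5955  [C, F, D are collinear ∩ BD ⟂ CF]
   → D = (-8696/5955, 782/5955)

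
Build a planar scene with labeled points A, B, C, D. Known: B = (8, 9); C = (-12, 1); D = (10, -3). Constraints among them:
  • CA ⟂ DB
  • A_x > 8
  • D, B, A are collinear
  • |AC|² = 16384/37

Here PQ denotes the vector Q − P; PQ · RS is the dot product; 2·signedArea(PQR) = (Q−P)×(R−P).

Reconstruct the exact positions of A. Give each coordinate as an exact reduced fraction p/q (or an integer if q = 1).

1. A_x = 324/37  [D, B, A are collinear ∩ CA ⟂ DB]
2. A_y = 165/37  [D, B, A are collinear ∩ CA ⟂ DB]
   → A = (324/37, 165/37)

A = (324/37, 165/37)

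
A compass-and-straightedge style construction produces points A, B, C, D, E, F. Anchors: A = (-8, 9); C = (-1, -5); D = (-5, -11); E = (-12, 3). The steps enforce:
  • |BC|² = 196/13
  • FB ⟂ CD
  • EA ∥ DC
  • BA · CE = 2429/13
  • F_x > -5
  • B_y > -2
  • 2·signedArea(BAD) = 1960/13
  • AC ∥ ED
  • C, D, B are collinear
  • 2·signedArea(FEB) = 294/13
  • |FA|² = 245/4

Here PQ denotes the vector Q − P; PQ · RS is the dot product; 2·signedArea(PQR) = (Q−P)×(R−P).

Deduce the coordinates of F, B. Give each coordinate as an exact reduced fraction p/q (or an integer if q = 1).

B = (15/13, -23/13)
F = (-9/2, 2)

1. B_x = 15/13  [C, D, B are collinear ∩ BA · CE = 2429/13]
2. B_y = -23/13  [C, D, B are collinear ∩ BA · CE = 2429/13]
   → B = (15/13, -23/13)
3. F_x = -9/2  [2·signedArea(FEB) = 294/13 ∩ FB ⟂ CD]
4. F_y = 2  [2·signedArea(FEB) = 294/13 ∩ FB ⟂ CD]
   → F = (-9/2, 2)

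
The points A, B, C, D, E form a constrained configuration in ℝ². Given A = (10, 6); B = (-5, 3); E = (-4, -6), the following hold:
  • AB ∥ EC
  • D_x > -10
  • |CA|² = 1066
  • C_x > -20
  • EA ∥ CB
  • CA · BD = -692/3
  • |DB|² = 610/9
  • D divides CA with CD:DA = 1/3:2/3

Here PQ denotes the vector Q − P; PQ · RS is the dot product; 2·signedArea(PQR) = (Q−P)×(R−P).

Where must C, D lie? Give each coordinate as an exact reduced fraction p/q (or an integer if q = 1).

C = (-19, -9)
D = (-28/3, -4)

1. C_x = -19  [EA ∥ CB ∩ AB ∥ EC]
2. C_y = -9  [EA ∥ CB ∩ AB ∥ EC]
   → C = (-19, -9)
3. D_x = -28/3  [D divides CA with CD:DA = 1/3:2/3]
4. D_y = -4  [D divides CA with CD:DA = 1/3:2/3]
   → D = (-28/3, -4)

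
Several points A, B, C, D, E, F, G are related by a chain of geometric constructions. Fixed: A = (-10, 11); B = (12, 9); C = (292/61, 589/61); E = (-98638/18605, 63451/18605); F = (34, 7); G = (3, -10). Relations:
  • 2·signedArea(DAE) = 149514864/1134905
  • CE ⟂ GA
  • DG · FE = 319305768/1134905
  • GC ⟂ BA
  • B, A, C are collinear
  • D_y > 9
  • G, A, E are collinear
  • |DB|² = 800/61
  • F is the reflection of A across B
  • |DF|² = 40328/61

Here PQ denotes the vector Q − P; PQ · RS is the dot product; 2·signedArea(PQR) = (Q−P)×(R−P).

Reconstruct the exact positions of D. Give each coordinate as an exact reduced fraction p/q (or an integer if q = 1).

D = (512/61, 569/61)

1. D_x = 512/61  [2·signedArea(DAE) = 149514864/1134905 ∩ DG · FE = 319305768/1134905]
2. D_y = 569/61  [2·signedArea(DAE) = 149514864/1134905 ∩ DG · FE = 319305768/1134905]
   → D = (512/61, 569/61)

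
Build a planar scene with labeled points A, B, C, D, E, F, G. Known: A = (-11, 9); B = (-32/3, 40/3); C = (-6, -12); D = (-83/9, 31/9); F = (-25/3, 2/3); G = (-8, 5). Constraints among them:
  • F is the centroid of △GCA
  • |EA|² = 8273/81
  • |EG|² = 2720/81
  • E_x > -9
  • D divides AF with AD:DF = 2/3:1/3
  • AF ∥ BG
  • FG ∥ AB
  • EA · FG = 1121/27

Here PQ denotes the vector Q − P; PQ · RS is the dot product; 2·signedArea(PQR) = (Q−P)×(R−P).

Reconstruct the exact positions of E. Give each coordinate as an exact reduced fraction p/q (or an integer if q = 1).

1. E_x = -76/9  [line -1/3·x + -13/3·y + -167/27 = 0 ∩ |EG|² = 2720/81]
2. E_y = -7/9  [line -1/3·x + -13/3·y + -167/27 = 0 ∩ |EG|² = 2720/81]
   → E = (-76/9, -7/9)

E = (-76/9, -7/9)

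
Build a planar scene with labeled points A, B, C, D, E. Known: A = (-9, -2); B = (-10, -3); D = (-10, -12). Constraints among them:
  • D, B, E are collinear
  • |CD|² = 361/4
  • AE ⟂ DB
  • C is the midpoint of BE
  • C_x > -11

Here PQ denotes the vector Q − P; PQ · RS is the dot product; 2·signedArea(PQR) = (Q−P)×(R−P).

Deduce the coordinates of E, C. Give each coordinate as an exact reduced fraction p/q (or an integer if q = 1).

1. E_x = -10  [D, B, E are collinear ∩ AE ⟂ DB]
2. E_y = -2  [D, B, E are collinear ∩ AE ⟂ DB]
   → E = (-10, -2)
3. C_x = -10  [C is the midpoint of BE]
4. C_y = -5/2  [C is the midpoint of BE]
   → C = (-10, -5/2)

C = (-10, -5/2)
E = (-10, -2)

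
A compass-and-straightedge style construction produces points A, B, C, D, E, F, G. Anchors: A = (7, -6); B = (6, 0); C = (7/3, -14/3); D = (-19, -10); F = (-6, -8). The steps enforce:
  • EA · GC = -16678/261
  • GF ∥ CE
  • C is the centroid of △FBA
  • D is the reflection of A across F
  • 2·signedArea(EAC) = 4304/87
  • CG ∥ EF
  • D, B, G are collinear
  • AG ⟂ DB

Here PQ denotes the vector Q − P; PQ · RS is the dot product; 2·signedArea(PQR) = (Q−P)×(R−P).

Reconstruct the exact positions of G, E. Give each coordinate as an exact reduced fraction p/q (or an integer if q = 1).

E = (-736/87, -1060/87)
G = (139/29, -14/29)

1. G_x = 139/29  [D, B, G are collinear ∩ AG ⟂ DB]
2. G_y = -14/29  [D, B, G are collinear ∩ AG ⟂ DB]
   → G = (139/29, -14/29)
3. E_x = -736/87  [CG ∥ EF ∩ GF ∥ CE]
4. E_y = -1060/87  [CG ∥ EF ∩ GF ∥ CE]
   → E = (-736/87, -1060/87)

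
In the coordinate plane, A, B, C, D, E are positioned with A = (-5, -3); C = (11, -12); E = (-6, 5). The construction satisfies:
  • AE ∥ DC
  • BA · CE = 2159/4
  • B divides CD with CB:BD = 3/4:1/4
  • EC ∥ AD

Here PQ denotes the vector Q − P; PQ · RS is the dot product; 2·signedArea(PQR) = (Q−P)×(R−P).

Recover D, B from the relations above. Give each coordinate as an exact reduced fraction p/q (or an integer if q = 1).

1. D_x = 12  [AE ∥ DC ∩ EC ∥ AD]
2. D_y = -20  [AE ∥ DC ∩ EC ∥ AD]
   → D = (12, -20)
3. B_x = 47/4  [B divides CD with CB:BD = 3/4:1/4]
4. B_y = -18  [B divides CD with CB:BD = 3/4:1/4]
   → B = (47/4, -18)

B = (47/4, -18)
D = (12, -20)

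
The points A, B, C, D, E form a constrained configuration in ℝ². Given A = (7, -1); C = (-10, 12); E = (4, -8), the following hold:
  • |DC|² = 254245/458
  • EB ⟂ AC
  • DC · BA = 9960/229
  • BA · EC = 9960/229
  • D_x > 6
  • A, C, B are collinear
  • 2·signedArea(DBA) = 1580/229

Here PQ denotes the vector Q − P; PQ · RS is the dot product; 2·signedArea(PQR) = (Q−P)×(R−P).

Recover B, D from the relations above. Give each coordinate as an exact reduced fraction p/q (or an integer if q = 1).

1. B_x = 1943/229  [A, C, B are collinear ∩ EB ⟂ AC]
2. B_y = -489/229  [A, C, B are collinear ∩ EB ⟂ AC]
   → B = (1943/229, -489/229)
3. D_x = 2859/458  [DC · BA = 9960/229 ∩ 2·signedArea(DBA) = 1580/229]
4. D_y = -2321/458  [DC · BA = 9960/229 ∩ 2·signedArea(DBA) = 1580/229]
   → D = (2859/458, -2321/458)

B = (1943/229, -489/229)
D = (2859/458, -2321/458)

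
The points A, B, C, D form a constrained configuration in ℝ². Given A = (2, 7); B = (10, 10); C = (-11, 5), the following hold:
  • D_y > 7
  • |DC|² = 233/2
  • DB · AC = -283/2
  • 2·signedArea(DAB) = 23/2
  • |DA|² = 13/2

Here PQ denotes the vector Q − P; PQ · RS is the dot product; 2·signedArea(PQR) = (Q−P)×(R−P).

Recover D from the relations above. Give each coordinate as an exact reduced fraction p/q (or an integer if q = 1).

D = (-1/2, 15/2)

1. D_x = -1/2  [2·signedArea(DAB) = 23/2 ∩ DB · AC = -283/2]
2. D_y = 15/2  [2·signedArea(DAB) = 23/2 ∩ DB · AC = -283/2]
   → D = (-1/2, 15/2)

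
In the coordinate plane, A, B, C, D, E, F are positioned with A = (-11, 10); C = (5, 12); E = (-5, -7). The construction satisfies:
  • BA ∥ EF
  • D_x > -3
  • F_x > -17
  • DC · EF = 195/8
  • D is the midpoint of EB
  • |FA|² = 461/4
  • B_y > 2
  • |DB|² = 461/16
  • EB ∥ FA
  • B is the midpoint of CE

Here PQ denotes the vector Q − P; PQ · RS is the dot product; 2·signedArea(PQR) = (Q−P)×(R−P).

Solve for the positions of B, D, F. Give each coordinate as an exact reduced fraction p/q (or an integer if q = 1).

B = (0, 5/2)
D = (-5/2, -9/4)
F = (-16, 1/2)

1. B_x = 0  [B is the midpoint of CE]
2. B_y = 5/2  [B is the midpoint of CE]
   → B = (0, 5/2)
3. D_x = -5/2  [D is the midpoint of EB]
4. D_y = -9/4  [D is the midpoint of EB]
   → D = (-5/2, -9/4)
5. F_x = -16  [EB ∥ FA ∩ BA ∥ EF]
6. F_y = 1/2  [EB ∥ FA ∩ BA ∥ EF]
   → F = (-16, 1/2)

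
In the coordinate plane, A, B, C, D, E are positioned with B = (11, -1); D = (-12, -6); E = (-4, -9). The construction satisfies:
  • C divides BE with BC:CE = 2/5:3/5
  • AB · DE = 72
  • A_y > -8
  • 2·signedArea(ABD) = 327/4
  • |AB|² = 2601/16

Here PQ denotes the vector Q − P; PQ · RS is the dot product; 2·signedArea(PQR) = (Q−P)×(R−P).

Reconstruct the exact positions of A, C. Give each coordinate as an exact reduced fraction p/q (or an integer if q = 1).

1. A_x = -1/4  [2·signedArea(ABD) = 327/4 ∩ AB · DE = 72]
2. A_y = -7  [2·signedArea(ABD) = 327/4 ∩ AB · DE = 72]
   → A = (-1/4, -7)
3. C_x = 5  [C divides BE with BC:CE = 2/5:3/5]
4. C_y = -21/5  [C divides BE with BC:CE = 2/5:3/5]
   → C = (5, -21/5)

A = (-1/4, -7)
C = (5, -21/5)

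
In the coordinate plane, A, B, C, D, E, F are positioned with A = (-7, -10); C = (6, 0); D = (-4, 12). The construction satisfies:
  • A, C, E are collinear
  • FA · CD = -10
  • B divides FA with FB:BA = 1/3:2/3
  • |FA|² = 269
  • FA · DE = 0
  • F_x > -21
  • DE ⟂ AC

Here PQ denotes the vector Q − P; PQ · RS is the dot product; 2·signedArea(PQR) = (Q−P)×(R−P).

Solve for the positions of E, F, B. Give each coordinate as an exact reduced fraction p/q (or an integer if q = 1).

B = (-47/3, -50/3)
E = (1484/269, -100/269)
F = (-20, -20)

1. E_x = 1484/269  [A, C, E are collinear ∩ DE ⟂ AC]
2. E_y = -100/269  [A, C, E are collinear ∩ DE ⟂ AC]
   → E = (1484/269, -100/269)
3. F_x = -20  [FA · DE = 0 ∩ FA · CD = -10]
4. F_y = -20  [FA · DE = 0 ∩ FA · CD = -10]
   → F = (-20, -20)
5. B_x = -47/3  [B divides FA with FB:BA = 1/3:2/3]
6. B_y = -50/3  [B divides FA with FB:BA = 1/3:2/3]
   → B = (-47/3, -50/3)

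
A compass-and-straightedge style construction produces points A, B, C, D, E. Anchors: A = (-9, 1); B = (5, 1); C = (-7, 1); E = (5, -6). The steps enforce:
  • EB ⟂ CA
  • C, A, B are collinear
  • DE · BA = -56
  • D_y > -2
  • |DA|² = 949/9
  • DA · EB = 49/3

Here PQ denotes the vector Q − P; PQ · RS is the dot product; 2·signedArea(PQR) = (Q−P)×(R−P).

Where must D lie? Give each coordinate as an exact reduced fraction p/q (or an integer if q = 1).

D = (1, -4/3)

1. D_x = 1  [DE · BA = -56 ∩ DA · EB = 49/3]
2. D_y = -4/3  [DE · BA = -56 ∩ DA · EB = 49/3]
   → D = (1, -4/3)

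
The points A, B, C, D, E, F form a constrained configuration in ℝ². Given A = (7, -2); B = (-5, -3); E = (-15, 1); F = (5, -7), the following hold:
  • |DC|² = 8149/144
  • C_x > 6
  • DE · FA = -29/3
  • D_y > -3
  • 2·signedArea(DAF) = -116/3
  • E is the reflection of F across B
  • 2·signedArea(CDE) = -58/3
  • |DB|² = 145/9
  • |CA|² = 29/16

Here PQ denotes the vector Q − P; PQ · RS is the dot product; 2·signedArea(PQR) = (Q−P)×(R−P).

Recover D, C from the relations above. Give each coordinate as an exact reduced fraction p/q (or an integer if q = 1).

C = (13/2, -13/4)
D = (-1, -8/3)

1. D_x = -1  [DE · FA = -29/3 ∩ 2·signedArea(DAF) = -116/3]
2. D_y = -8/3  [DE · FA = -29/3 ∩ 2·signedArea(DAF) = -116/3]
   → D = (-1, -8/3)
3. C_x = 13/2  [line -11/3·x + -14·y + -65/3 = 0 ∩ |DC|² = 8149/144]
4. C_y = -13/4  [line -11/3·x + -14·y + -65/3 = 0 ∩ |DC|² = 8149/144]
   → C = (13/2, -13/4)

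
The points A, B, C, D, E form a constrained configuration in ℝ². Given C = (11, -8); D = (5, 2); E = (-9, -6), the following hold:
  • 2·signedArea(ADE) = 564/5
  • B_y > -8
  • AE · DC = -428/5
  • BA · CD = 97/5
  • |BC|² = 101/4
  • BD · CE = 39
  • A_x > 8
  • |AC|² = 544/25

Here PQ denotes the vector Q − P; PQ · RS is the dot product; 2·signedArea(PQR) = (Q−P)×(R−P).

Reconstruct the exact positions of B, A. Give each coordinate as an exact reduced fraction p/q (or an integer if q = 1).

A = (43/5, -4)
B = (6, -15/2)

1. B_x = 6  [line 20·x + -2·y + -135 = 0 ∩ |BC|² = 101/4]
2. B_y = -15/2  [line 20·x + -2·y + -135 = 0 ∩ |BC|² = 101/4]
   → B = (6, -15/2)
3. A_x = 43/5  [BA · CD = 97/5 ∩ 2·signedArea(ADE) = 564/5]
4. A_y = -4  [BA · CD = 97/5 ∩ 2·signedArea(ADE) = 564/5]
   → A = (43/5, -4)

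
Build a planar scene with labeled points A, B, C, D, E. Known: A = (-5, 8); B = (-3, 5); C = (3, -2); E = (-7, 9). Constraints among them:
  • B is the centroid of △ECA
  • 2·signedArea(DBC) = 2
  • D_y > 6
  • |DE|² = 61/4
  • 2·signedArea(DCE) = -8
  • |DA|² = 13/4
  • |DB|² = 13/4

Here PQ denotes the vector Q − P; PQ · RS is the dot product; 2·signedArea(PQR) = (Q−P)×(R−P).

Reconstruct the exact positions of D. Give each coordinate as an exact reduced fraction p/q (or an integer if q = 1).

1. D_x = -4  [2·signedArea(DCE) = -8 ∩ 2·signedArea(DBC) = 2]
2. D_y = 13/2  [2·signedArea(DCE) = -8 ∩ 2·signedArea(DBC) = 2]
   → D = (-4, 13/2)

D = (-4, 13/2)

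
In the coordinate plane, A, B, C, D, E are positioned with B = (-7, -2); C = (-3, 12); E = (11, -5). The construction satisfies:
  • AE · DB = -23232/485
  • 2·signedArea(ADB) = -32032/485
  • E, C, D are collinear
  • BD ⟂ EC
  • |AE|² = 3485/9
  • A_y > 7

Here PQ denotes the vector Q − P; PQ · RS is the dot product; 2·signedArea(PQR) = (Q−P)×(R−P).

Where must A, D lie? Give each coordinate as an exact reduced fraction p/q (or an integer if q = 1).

A = (-13/3, 22/3)
D = (1093/485, 2726/485)

1. D_x = 1093/485  [E, C, D are collinear ∩ BD ⟂ EC]
2. D_y = 2726/485  [E, C, D are collinear ∩ BD ⟂ EC]
   → D = (1093/485, 2726/485)
3. A_x = -13/3  [2·signedArea(ADB) = -32032/485 ∩ AE · DB = -23232/485]
4. A_y = 22/3  [2·signedArea(ADB) = -32032/485 ∩ AE · DB = -23232/485]
   → A = (-13/3, 22/3)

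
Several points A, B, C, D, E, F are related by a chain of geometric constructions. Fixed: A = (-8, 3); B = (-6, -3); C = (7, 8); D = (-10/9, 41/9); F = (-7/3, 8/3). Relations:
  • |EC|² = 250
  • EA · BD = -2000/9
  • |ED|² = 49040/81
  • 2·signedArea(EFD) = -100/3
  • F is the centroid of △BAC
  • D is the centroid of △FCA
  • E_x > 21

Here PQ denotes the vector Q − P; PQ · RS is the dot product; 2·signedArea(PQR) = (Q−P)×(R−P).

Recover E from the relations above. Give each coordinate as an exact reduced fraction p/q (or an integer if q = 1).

E = (22, 13)

1. E_x = 22  [2·signedArea(EFD) = -100/3 ∩ EA · BD = -2000/9]
2. E_y = 13  [2·signedArea(EFD) = -100/3 ∩ EA · BD = -2000/9]
   → E = (22, 13)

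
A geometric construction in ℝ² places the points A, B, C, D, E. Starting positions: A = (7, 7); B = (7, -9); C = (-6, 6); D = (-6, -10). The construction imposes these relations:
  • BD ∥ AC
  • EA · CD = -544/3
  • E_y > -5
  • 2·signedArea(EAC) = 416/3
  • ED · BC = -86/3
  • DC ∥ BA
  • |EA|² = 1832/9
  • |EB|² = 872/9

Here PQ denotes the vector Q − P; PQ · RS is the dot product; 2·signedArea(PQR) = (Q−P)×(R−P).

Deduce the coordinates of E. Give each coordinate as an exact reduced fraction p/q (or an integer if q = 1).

E = (-5/3, -13/3)

1. E_x = -5/3  [EA · CD = -544/3 ∩ ED · BC = -86/3]
2. E_y = -13/3  [EA · CD = -544/3 ∩ ED · BC = -86/3]
   → E = (-5/3, -13/3)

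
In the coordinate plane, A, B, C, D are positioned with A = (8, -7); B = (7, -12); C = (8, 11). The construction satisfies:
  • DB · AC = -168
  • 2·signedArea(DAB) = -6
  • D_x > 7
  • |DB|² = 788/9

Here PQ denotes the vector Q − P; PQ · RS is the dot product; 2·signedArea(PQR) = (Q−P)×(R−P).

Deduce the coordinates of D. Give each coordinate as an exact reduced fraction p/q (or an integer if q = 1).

D = (23/3, -8/3)

1. D_x = 23/3  [DB · AC = -168 ∩ 2·signedArea(DAB) = -6]
2. D_y = -8/3  [DB · AC = -168 ∩ 2·signedArea(DAB) = -6]
   → D = (23/3, -8/3)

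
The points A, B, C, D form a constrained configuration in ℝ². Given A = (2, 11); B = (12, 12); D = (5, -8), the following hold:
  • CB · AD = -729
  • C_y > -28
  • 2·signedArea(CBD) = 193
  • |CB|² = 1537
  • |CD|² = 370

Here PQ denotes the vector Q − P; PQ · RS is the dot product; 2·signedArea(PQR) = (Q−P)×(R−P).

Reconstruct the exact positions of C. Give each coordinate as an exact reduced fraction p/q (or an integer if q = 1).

1. C_x = 8  [2·signedArea(CBD) = 193 ∩ CB · AD = -729]
2. C_y = -27  [2·signedArea(CBD) = 193 ∩ CB · AD = -729]
   → C = (8, -27)

C = (8, -27)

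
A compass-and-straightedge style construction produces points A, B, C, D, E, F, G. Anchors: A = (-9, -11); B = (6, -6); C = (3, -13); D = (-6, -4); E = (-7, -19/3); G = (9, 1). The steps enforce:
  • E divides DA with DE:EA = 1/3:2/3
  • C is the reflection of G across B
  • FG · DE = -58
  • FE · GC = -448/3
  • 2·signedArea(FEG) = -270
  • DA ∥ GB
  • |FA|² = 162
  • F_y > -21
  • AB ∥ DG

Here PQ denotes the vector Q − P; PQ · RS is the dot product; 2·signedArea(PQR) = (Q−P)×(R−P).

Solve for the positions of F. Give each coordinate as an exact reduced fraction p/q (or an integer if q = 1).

F = (0, -20)

1. F_x = 0  [FE · GC = -448/3 ∩ 2·signedArea(FEG) = -270]
2. F_y = -20  [FE · GC = -448/3 ∩ 2·signedArea(FEG) = -270]
   → F = (0, -20)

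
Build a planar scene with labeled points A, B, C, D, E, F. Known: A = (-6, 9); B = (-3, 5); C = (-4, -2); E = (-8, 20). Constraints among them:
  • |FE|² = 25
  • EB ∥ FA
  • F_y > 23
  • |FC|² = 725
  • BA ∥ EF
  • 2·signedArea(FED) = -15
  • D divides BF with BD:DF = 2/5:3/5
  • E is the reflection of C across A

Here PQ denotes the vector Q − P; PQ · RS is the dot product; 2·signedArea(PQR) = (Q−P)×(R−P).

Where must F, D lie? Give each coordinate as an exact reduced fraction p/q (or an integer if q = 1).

D = (-31/5, 63/5)
F = (-11, 24)

1. F_x = -11  [EB ∥ FA ∩ BA ∥ EF]
2. F_y = 24  [EB ∥ FA ∩ BA ∥ EF]
   → F = (-11, 24)
3. D_x = -31/5  [D divides BF with BD:DF = 2/5:3/5]
4. D_y = 63/5  [D divides BF with BD:DF = 2/5:3/5]
   → D = (-31/5, 63/5)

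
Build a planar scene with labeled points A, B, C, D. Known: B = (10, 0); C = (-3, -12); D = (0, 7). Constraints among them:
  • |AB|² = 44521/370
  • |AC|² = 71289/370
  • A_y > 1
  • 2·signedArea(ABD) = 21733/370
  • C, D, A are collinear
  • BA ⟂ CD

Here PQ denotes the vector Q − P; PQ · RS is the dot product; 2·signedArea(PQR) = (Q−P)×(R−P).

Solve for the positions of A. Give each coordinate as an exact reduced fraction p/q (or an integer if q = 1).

1. A_x = -309/370  [C, D, A are collinear ∩ BA ⟂ CD]
2. A_y = 633/370  [C, D, A are collinear ∩ BA ⟂ CD]
   → A = (-309/370, 633/370)

A = (-309/370, 633/370)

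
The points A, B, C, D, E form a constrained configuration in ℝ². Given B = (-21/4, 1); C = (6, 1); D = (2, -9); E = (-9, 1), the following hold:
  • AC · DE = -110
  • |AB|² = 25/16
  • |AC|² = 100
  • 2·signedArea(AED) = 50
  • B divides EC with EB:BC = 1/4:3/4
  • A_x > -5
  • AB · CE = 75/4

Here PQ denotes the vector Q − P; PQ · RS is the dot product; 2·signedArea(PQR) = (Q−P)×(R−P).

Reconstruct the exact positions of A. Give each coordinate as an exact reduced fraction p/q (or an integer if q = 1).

A = (-4, 1)

1. A_x = -4  [2·signedArea(AED) = 50 ∩ AB · CE = 75/4]
2. A_y = 1  [2·signedArea(AED) = 50 ∩ AB · CE = 75/4]
   → A = (-4, 1)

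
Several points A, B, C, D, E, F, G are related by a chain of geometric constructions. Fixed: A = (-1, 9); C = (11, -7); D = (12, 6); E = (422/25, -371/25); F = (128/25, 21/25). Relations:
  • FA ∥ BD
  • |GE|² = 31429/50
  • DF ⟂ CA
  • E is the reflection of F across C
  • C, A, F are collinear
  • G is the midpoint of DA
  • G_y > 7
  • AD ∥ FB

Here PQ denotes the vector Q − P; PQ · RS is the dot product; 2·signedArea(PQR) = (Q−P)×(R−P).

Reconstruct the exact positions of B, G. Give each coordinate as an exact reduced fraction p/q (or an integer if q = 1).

1. B_x = 453/25  [FA ∥ BD ∩ AD ∥ FB]
2. B_y = -54/25  [FA ∥ BD ∩ AD ∥ FB]
   → B = (453/25, -54/25)
3. G_x = 11/2  [G is the midpoint of DA]
4. G_y = 15/2  [G is the midpoint of DA]
   → G = (11/2, 15/2)

B = (453/25, -54/25)
G = (11/2, 15/2)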